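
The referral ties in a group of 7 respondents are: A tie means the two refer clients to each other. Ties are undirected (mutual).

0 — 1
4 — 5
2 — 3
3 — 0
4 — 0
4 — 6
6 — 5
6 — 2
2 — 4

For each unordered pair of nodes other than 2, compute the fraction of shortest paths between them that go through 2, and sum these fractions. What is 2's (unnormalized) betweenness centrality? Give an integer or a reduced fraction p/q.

13/6

Pairs whose geodesics pass through 2 — 6–3: 1; 4–3: 1/2; 3–5: 2/3.
All other pairs contribute 0.
Summing the contributions gives betweenness(2) = 13/6.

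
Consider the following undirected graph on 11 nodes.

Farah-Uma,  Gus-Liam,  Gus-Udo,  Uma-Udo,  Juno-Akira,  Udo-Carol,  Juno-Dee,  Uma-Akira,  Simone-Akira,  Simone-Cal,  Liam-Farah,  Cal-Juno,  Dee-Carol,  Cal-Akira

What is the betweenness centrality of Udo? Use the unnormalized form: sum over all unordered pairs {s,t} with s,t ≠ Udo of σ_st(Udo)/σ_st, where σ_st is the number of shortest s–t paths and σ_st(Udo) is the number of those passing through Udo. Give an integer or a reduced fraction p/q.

77/6

Pairs whose geodesics pass through Udo — Carol–Simone: 1/3; Carol–Akira: 1/2; Carol–Uma: 1; Carol–Farah: 1; Carol–Liam: 1; Carol–Gus: 1; Dee–Uma: 1/2; Dee–Farah: 1/2; Dee–Liam: 1; Dee–Gus: 1; Juno–Gus: 2/2; Cal–Gus: 1; Simone–Gus: 1; Akira–Gus: 1 … (+1 more pairs).
All other pairs contribute 0.
Summing the contributions gives betweenness(Udo) = 77/6.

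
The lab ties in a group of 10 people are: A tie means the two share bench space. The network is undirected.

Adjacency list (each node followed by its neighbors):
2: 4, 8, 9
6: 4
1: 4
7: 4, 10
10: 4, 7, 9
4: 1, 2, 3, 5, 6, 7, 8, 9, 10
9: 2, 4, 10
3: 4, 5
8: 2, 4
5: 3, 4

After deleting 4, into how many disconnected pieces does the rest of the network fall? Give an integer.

4

Without 4, the remaining ties split the others into: {2, 7, 8, 9, 10}; {3, 5}; {6}; {1}.
That's 4 separate components.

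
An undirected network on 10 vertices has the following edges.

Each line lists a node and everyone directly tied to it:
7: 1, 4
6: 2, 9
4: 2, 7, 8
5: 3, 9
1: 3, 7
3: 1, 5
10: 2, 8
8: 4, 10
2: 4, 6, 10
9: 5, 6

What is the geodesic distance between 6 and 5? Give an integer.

2

One shortest route is 6 – 9 – 5, which uses 2 edges, and 6 and 5 are not directly tied, so nothing shorter exists. So d(6,5) = 2.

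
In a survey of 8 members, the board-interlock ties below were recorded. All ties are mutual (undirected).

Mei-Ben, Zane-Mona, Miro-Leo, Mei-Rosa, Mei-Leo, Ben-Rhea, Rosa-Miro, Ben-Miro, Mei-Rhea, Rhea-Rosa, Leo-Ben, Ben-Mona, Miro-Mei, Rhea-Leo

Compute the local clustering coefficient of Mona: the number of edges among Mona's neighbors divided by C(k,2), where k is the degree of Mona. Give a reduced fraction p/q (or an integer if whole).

0

Mona's neighbors: Ben and Zane (k = 2).
Possible neighbor pairs: C(2,2) = 1. Edges among them: none → e = 0.
Clustering(Mona) = 0/1.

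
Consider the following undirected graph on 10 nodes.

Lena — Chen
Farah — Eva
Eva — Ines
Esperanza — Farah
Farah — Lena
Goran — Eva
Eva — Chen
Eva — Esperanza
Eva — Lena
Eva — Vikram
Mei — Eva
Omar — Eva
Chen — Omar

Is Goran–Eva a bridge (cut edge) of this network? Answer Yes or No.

Without the Goran–Eva edge there is no alternate route between Goran and Eva, so the network disconnects. It is a bridge.

Yes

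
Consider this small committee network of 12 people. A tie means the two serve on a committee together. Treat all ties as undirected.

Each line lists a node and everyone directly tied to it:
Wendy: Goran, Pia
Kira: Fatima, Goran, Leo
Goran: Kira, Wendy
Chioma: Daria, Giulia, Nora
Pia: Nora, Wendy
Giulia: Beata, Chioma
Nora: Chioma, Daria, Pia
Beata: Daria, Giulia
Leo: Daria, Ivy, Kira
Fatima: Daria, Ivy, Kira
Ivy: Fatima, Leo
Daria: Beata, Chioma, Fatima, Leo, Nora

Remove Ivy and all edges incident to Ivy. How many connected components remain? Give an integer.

1

Ivy's neighbors (Fatima and Leo) remain reachable from one another through other ties, so the rest of the network stays in one piece.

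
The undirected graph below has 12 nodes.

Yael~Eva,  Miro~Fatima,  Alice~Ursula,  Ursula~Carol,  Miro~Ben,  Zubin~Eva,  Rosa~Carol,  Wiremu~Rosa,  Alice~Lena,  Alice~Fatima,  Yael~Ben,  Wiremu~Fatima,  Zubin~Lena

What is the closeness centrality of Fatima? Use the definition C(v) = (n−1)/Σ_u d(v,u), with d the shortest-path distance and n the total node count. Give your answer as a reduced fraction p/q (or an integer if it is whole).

11/24

Distances from Fatima: Alice:1, Ben:2, Carol:3, Eva:4, Lena:2, Miro:1, Rosa:2, Ursula:2, Wiremu:1, Yael:3, Zubin:3. Sum = 24.
n = 12, so closeness = 11/24.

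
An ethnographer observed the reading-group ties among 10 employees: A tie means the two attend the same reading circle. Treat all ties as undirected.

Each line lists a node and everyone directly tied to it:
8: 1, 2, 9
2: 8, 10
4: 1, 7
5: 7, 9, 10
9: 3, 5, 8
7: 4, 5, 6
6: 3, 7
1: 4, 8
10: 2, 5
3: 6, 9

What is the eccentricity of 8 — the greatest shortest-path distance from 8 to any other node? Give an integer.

3

Distances from 8: 1:1, 2:1, 3:2, 4:2, 5:2, 6:3, 7:3, 9:1, 10:2.
The largest is 3 (to 7 and 6), so the eccentricity of 8 is 3.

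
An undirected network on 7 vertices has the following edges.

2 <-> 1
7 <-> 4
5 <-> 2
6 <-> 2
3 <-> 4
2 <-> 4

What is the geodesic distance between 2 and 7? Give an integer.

One shortest route is 2 – 4 – 7, which uses 2 edges, and 2 and 7 are not directly tied, so nothing shorter exists. So d(2,7) = 2.

2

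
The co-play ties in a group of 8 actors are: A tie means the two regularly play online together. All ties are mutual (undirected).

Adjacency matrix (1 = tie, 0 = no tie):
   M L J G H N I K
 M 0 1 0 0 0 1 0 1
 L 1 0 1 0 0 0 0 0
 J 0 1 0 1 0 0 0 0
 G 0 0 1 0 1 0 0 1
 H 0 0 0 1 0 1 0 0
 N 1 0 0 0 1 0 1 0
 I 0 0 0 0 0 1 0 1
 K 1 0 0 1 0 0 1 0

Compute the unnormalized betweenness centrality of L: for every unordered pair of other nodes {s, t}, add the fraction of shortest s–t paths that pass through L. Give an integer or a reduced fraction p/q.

Pairs whose geodesics pass through L — M–J: 1; J–N: 1/2.
All other pairs contribute 0.
Summing the contributions gives betweenness(L) = 3/2.

3/2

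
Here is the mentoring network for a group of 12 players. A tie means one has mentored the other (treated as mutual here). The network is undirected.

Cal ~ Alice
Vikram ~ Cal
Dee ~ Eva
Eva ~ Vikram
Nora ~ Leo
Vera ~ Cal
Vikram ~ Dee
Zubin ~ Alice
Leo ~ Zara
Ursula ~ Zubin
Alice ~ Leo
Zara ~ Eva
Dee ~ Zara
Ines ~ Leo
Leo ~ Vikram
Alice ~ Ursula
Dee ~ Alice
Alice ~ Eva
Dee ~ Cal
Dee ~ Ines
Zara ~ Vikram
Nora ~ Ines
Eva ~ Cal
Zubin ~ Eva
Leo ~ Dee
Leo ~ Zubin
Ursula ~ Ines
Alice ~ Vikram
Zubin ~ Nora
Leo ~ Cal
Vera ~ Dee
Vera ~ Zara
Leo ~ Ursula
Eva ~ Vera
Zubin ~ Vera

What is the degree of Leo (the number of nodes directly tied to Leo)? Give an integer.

Leo is directly tied to Alice, Cal, Dee, Ines, Nora, Ursula, Vikram, Zara, and Zubin. That is 9 neighbors, so the degree of Leo is 9.

9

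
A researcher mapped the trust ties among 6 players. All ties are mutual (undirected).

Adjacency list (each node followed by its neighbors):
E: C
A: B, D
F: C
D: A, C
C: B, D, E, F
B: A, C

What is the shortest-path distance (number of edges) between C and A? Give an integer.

One shortest route is C – B – A, which uses 2 edges, and C and A are not directly tied, so nothing shorter exists. So d(C,A) = 2.

2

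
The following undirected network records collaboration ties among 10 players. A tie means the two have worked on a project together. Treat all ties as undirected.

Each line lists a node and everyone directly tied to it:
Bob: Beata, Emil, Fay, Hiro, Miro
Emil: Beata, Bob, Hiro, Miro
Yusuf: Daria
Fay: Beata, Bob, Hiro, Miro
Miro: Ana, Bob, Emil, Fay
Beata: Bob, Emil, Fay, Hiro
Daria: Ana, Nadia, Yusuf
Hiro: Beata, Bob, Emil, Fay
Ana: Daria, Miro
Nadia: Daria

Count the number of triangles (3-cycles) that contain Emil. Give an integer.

4

Emil's neighbors: Beata, Bob, Hiro, and Miro.
Neighbor pairs that are themselves tied: Emil–Beata–Bob; Emil–Beata–Hiro; Emil–Bob–Hiro; Emil–Bob–Miro. Each forms one triangle with Emil, for 4 in total.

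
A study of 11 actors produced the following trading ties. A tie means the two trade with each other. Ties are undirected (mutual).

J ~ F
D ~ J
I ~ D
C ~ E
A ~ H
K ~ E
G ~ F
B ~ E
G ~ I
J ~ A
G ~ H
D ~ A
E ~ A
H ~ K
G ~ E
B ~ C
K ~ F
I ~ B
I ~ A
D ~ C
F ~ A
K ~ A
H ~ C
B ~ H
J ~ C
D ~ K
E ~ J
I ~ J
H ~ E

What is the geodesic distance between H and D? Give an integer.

2

One shortest route is H – C – D, which uses 2 edges, and H and D are not directly tied, so nothing shorter exists. So d(H,D) = 2.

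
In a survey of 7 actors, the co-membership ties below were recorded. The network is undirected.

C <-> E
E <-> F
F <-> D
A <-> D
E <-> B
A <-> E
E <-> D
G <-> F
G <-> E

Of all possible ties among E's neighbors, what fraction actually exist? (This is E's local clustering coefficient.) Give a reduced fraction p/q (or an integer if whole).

E's neighbors: A, B, C, D, F, and G (k = 6).
Possible neighbor pairs: C(6,2) = 15. Edges among them: A–D, D–F, F–G → e = 3.
Clustering(E) = 3/15 = 1/5.

1/5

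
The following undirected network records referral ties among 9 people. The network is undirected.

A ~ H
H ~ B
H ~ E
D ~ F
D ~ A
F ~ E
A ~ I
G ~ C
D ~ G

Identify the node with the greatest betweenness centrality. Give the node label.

Unnormalized betweenness of each node: A:13, B:0, C:0, D:14, E:2, F:3, G:7, H:9, I:0.
D has the largest value, 14, making it the main broker — the node through which the most shortest paths run.

D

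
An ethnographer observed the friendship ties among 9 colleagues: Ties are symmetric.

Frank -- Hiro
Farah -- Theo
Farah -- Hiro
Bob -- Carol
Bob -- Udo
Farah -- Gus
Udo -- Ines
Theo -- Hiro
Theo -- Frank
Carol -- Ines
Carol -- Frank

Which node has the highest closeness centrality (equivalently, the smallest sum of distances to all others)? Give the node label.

Farness (sum of distances to all others) for each node — Bob:21, Carol:16, Farah:21, Frank:15, Gus:28, Hiro:17, Ines:21, Theo:17, Udo:26.
The smallest farness is 15, for Frank, so Frank has the highest closeness.

Frank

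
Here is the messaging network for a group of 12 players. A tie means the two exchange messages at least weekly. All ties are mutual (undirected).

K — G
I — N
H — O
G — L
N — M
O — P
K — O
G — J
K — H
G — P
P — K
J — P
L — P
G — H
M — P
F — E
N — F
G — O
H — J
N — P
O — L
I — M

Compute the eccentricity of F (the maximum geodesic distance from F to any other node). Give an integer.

Distances from F: E:1, G:3, H:4, I:2, J:3, K:3, L:3, M:2, N:1, O:3, P:2.
The largest is 4 (to H), so the eccentricity of F is 4.

4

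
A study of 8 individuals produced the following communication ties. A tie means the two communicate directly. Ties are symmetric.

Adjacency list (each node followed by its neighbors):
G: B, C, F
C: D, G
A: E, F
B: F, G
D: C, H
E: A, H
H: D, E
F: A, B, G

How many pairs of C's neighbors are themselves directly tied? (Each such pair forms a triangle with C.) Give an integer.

C's neighbors are D and G, but none of them are tied to each other, so no triangle contains C.

0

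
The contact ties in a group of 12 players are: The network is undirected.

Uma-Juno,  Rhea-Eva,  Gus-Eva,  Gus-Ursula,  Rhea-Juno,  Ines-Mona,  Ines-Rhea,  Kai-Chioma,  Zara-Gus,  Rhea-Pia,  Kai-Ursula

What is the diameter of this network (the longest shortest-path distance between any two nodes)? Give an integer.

Eccentricity of each node (its greatest distance to any other): Chioma:7, Eva:4, Gus:4, Ines:6, Juno:6, Kai:6, Mona:7, Pia:6, Rhea:5, Uma:7, Ursula:5, Zara:5.
The maximum eccentricity is 7, realized for instance by the pair Chioma–Uma via Chioma – Kai – Ursula – Gus – Eva – Rhea – Juno – Uma. So the diameter is 7.

7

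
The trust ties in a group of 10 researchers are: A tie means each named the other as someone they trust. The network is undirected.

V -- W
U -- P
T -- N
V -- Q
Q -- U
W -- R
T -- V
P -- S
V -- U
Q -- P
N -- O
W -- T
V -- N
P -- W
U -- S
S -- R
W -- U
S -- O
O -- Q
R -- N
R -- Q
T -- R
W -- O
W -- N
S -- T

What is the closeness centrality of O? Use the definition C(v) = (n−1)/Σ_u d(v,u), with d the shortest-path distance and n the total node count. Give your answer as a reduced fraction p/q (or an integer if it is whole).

Distances from O: N:1, P:2, Q:1, R:2, S:1, T:2, U:2, V:2, W:1. Sum = 14.
n = 10, so closeness = 9/14.

9/14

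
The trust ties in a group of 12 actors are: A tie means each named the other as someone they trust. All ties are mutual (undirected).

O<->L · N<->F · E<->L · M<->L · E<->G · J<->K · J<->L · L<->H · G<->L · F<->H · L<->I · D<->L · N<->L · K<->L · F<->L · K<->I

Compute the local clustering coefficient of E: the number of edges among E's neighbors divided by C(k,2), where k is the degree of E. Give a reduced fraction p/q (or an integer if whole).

1

E's neighbors: G and L (k = 2).
Possible neighbor pairs: C(2,2) = 1. Edges among them: G–L → e = 1.
Clustering(E) = 1/1.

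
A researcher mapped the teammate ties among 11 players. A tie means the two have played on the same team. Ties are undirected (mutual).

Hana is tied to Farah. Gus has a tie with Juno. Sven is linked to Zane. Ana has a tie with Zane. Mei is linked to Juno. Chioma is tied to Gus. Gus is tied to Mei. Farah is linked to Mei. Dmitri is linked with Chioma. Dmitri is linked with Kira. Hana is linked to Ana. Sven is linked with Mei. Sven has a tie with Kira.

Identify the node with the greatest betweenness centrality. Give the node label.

Mei

Unnormalized betweenness of each node: Ana:17/6, Chioma:23/6, Dmitri:17/6, Farah:15/2, Gus:8, Hana:10/3, Juno:0, Kira:6, Mei:61/3, Sven:101/6, Zane:13/2.
Mei has the largest value, 61/3, making it the main broker — the node through which the most shortest paths run.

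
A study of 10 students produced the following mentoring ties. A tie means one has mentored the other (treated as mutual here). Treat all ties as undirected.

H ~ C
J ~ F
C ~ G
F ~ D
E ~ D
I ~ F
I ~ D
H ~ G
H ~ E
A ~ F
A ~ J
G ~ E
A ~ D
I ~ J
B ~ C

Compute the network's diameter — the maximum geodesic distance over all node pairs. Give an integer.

Eccentricity of each node (its greatest distance to any other): A:5, B:6, C:5, D:4, E:3, F:5, G:4, H:4, I:5, J:6.
The maximum eccentricity is 6, realized for instance by the pair J–B via J – F – D – E – H – C – B. So the diameter is 6.

6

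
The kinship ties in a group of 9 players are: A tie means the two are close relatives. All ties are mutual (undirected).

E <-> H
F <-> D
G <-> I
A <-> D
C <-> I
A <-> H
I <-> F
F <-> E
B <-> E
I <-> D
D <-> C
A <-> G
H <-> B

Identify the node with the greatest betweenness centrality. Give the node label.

A

Unnormalized betweenness of each node: A:13/2, B:0, C:0, D:11/2, E:9/2, F:6, G:5/6, H:13/3, I:13/3.
A has the largest value, 13/2, making it the main broker — the node through which the most shortest paths run.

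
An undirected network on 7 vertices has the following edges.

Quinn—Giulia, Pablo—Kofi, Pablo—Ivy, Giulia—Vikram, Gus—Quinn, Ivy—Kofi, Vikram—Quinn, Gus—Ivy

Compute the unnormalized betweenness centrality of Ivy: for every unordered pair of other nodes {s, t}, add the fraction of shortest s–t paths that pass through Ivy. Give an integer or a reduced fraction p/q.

Pairs whose geodesics pass through Ivy — Vikram–Pablo: 1; Vikram–Kofi: 1; Giulia–Pablo: 1; Giulia–Kofi: 1; Quinn–Pablo: 1; Quinn–Kofi: 1; Pablo–Gus: 1; Gus–Kofi: 1.
All other pairs contribute 0.
Summing the contributions gives betweenness(Ivy) = 8.

8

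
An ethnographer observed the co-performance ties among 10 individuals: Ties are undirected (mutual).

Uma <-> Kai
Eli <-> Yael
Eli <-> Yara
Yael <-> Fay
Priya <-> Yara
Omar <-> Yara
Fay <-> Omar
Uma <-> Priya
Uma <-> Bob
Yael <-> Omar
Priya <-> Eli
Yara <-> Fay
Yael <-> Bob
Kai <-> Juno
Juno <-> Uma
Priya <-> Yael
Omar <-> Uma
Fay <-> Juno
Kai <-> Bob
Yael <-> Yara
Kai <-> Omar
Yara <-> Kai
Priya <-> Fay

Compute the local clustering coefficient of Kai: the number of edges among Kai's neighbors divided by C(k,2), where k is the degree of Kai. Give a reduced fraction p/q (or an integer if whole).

2/5

Kai's neighbors: Bob, Juno, Omar, Uma, and Yara (k = 5).
Possible neighbor pairs: C(5,2) = 10. Edges among them: Bob–Uma, Juno–Uma, Omar–Uma, Omar–Yara → e = 4.
Clustering(Kai) = 4/10 = 2/5.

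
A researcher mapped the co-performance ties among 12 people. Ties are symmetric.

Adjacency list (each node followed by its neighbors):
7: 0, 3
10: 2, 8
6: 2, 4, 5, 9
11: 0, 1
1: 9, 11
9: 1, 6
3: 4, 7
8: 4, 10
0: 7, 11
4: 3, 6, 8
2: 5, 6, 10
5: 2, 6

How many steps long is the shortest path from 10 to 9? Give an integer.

3

One shortest route is 10 – 2 – 6 – 9, which uses 3 edges, and at distance 2 from 10 we only reach {4, 5, 6}, which does not include 9. So d(10,9) = 3.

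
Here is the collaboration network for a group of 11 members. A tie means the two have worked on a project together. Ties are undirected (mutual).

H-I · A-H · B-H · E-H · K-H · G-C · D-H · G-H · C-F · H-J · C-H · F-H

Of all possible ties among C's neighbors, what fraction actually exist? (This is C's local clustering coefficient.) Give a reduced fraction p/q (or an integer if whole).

2/3

C's neighbors: F, G, and H (k = 3).
Possible neighbor pairs: C(3,2) = 3. Edges among them: F–H, G–H → e = 2.
Clustering(C) = 2/3.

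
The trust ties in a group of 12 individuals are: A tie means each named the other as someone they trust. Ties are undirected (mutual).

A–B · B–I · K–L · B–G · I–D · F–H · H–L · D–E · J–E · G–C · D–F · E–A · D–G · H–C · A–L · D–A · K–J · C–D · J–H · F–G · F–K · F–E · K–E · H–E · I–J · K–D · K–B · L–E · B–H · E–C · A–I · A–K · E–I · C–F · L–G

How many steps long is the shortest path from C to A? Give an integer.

One shortest route is C – E – A, which uses 2 edges, and C and A are not directly tied, so nothing shorter exists. So d(C,A) = 2.

2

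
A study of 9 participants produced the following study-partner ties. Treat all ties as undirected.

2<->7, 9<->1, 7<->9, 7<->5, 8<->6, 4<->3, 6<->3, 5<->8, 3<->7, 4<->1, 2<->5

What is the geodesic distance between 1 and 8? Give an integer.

4

One shortest route is 1 – 9 – 7 – 5 – 8, which uses 4 edges, and at distance 3 from 1 we only reach {2, 5, 6}, which does not include 8. So d(1,8) = 4.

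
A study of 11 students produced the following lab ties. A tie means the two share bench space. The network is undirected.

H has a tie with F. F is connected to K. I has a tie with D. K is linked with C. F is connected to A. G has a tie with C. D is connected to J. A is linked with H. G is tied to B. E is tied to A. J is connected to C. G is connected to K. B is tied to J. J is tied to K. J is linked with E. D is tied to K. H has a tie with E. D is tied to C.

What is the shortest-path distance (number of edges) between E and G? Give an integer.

3

One shortest route is E – J – C – G, which uses 3 edges, and at distance 2 from E we only reach {B, C, D, F, K}, which does not include G. So d(E,G) = 3.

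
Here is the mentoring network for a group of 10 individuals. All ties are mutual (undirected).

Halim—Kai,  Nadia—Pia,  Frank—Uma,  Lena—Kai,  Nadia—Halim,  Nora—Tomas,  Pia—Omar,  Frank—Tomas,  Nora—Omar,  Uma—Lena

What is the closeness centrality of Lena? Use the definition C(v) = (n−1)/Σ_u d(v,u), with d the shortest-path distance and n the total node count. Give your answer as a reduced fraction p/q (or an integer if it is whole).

Distances from Lena: Frank:2, Halim:2, Kai:1, Nadia:3, Nora:4, Omar:5, Pia:4, Tomas:3, Uma:1. Sum = 25.
n = 10, so closeness = 9/25.

9/25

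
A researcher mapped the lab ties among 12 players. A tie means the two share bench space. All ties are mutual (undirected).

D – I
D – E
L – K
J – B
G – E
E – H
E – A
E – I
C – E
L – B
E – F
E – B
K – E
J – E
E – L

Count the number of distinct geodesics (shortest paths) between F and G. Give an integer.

1

The shortest distance is 2, and the only length-2 path is F–E–G. So there is exactly 1 shortest path.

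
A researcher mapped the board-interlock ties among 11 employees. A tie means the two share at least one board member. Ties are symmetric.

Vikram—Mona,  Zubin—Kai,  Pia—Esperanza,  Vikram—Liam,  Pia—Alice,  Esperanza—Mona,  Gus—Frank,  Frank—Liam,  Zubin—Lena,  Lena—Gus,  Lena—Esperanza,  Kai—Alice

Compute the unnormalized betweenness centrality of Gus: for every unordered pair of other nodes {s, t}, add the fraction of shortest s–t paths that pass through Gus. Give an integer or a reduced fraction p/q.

Pairs whose geodesics pass through Gus — Esperanza–Frank: 1; Pia–Frank: 1; Alice–Frank: 2/2; Kai–Frank: 1; Kai–Liam: 1; Zubin–Frank: 1; Zubin–Liam: 1; Lena–Frank: 1; Lena–Liam: 1.
All other pairs contribute 0.
Summing the contributions gives betweenness(Gus) = 9.

9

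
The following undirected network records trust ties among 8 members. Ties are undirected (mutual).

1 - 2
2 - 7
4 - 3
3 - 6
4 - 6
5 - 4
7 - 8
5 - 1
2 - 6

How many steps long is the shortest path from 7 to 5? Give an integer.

One shortest route is 7 – 2 – 1 – 5, which uses 3 edges, and at distance 2 from 7 we only reach {1, 6}, which does not include 5. So d(7,5) = 3.

3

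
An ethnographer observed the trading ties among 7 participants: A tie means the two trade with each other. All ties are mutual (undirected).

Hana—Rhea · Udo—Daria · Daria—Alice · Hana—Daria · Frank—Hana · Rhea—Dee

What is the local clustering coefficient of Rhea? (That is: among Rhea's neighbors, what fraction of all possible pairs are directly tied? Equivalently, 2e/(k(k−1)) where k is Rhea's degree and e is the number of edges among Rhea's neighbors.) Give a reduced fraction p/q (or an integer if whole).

0

Rhea's neighbors: Dee and Hana (k = 2).
Possible neighbor pairs: C(2,2) = 1. Edges among them: none → e = 0.
Clustering(Rhea) = 0/1.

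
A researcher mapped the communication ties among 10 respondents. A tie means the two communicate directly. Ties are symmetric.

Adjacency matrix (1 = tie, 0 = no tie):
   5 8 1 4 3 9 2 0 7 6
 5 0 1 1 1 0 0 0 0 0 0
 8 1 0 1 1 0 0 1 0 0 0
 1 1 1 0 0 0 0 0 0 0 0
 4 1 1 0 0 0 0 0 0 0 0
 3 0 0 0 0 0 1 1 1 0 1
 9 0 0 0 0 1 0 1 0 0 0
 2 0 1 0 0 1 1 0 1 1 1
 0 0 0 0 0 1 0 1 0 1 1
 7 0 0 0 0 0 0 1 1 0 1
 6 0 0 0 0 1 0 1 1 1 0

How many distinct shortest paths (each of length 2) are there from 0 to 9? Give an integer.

The shortest distance is 2. The length-2 paths are: 0–3–9; 0–2–9.
That gives 2 distinct shortest paths.

2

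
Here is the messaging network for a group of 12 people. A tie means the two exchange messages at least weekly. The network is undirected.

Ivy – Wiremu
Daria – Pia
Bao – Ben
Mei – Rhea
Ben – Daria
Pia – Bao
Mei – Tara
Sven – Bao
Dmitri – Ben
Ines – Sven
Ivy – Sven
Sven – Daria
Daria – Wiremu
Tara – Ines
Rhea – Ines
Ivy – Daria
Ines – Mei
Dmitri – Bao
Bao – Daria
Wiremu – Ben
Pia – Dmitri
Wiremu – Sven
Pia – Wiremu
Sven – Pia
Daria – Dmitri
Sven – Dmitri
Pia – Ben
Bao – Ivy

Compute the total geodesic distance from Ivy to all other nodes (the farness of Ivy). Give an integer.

21

Distances from Ivy: Bao:1, Ben:2, Daria:1, Dmitri:2, Ines:2, Mei:3, Pia:2, Rhea:3, Sven:1, Tara:3, Wiremu:1.
Sum = 1 + 2 + 1 + 2 + 2 + 3 + 2 + 3 + 1 + 3 + 1 = 21.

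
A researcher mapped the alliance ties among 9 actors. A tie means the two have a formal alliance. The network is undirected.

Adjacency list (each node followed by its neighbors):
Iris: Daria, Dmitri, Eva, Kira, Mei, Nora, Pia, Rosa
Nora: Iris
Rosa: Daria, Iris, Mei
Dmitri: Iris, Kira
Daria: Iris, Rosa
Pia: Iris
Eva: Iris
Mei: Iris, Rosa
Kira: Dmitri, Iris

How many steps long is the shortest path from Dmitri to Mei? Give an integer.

2

One shortest route is Dmitri – Iris – Mei, which uses 2 edges, and Dmitri and Mei are not directly tied, so nothing shorter exists. So d(Dmitri,Mei) = 2.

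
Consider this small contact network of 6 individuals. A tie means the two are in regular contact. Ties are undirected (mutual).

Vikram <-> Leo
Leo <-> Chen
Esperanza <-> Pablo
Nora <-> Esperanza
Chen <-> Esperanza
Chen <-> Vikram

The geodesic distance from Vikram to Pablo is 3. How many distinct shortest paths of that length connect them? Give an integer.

The shortest distance is 3, and the only length-3 path is Vikram–Chen–Esperanza–Pablo. So there is exactly 1 shortest path.

1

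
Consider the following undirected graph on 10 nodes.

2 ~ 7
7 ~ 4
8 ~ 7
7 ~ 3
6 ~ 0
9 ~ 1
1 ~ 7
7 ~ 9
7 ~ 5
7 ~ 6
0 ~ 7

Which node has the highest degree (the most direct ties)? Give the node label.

Degrees — 0:2, 1:2, 2:1, 3:1, 4:1, 5:1, 6:2, 7:9, 8:1, 9:2.
The maximum is 9, attained only by 7.

7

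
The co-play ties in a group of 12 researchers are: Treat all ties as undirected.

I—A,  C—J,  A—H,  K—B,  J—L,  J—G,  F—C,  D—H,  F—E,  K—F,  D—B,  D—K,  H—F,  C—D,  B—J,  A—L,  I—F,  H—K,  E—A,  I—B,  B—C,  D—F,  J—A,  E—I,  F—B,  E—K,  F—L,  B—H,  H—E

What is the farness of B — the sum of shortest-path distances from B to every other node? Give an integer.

Distances from B: A:2, C:1, D:1, E:2, F:1, G:2, H:1, I:1, J:1, K:1, L:2.
Sum = 2 + 1 + 1 + 2 + 1 + 2 + 1 + 1 + 1 + 1 + 2 = 15.

15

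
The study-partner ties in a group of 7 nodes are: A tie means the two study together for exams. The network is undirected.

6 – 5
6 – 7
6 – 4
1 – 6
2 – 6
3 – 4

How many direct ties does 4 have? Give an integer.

4 is directly tied to 3 and 6. That is 2 neighbors, so the degree of 4 is 2.

2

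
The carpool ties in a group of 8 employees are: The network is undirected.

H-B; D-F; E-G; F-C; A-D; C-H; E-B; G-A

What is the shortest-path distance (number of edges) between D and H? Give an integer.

One shortest route is D – F – C – H, which uses 3 edges, and at distance 2 from D we only reach {C, G}, which does not include H. So d(D,H) = 3.

3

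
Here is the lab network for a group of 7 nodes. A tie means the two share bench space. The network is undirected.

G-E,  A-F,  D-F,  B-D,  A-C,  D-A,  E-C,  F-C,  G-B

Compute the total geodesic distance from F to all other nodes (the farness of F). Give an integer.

Distances from F: A:1, B:2, C:1, D:1, E:2, G:3.
Sum = 1 + 2 + 1 + 1 + 2 + 3 = 10.

10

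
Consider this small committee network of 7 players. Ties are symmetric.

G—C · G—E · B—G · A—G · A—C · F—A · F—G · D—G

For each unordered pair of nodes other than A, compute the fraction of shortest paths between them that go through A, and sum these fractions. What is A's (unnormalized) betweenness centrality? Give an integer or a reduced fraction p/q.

Pairs whose geodesics pass through A — C–F: 1/2.
All other pairs contribute 0.
Summing the contributions gives betweenness(A) = 1/2.

1/2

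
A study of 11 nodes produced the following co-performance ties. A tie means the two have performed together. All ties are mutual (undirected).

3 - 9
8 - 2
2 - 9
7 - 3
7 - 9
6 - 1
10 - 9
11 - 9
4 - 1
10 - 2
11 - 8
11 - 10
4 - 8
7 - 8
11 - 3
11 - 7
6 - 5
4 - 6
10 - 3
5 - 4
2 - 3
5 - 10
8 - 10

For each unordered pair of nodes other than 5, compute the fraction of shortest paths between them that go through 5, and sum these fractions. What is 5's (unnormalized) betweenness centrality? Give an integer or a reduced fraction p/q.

Pairs whose geodesics pass through 5 — 4–10: 1/2; 4–9: 1/5; 4–3: 1/5; 6–2: 1/2; 6–11: 1/2; 6–10: 1; 6–9: 1; 6–3: 1; 1–10: 2/3; 1–9: 2/6; 1–3: 2/6.
All other pairs contribute 0.
Summing the contributions gives betweenness(5) = 187/30.

187/30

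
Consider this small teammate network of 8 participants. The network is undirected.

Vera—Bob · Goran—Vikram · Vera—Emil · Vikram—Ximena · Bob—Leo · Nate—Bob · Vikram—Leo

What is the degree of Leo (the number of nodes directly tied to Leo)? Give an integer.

2

Leo is directly tied to Bob and Vikram. That is 2 neighbors, so the degree of Leo is 2.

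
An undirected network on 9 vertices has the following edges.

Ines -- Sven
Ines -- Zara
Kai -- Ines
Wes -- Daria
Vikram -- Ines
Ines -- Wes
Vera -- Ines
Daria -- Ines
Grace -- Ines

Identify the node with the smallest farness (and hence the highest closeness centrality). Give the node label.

Ines

Farness (sum of distances to all others) for each node — Daria:14, Grace:15, Ines:8, Kai:15, Sven:15, Vera:15, Vikram:15, Wes:14, Zara:15.
The smallest farness is 8, for Ines, so Ines has the highest closeness.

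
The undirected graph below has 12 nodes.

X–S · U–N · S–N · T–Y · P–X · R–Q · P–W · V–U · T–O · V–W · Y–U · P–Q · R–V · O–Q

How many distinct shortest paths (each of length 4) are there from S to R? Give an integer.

2

The shortest distance is 4. The length-4 paths are: S–X–P–Q–R; S–N–U–V–R.
That gives 2 distinct shortest paths.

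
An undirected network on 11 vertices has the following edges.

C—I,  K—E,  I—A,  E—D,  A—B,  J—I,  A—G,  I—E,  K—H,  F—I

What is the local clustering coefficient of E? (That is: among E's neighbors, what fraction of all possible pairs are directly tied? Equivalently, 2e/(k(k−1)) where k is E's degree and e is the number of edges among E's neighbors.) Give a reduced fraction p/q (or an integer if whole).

E's neighbors: D, I, and K (k = 3).
Possible neighbor pairs: C(3,2) = 3. Edges among them: none → e = 0.
Clustering(E) = 0/3 = 0.

0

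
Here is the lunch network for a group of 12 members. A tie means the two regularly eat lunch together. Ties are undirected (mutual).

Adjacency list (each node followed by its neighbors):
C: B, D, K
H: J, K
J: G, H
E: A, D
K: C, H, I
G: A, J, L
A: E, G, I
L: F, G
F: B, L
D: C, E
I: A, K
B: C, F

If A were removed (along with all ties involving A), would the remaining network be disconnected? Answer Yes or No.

Even without A, every remaining node can still reach every other (the residual graph is connected), so A is not a cut vertex.

No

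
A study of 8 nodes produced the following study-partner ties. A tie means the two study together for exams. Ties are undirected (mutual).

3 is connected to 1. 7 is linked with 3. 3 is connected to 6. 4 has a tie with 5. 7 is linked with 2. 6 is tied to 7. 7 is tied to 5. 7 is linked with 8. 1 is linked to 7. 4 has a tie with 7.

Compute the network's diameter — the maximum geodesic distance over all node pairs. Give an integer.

Eccentricity of each node (its greatest distance to any other): 1:2, 2:2, 3:2, 4:2, 5:2, 6:2, 7:1, 8:2.
The maximum eccentricity is 2, realized for instance by the pair 1–4 via 1 – 7 – 4. So the diameter is 2.

2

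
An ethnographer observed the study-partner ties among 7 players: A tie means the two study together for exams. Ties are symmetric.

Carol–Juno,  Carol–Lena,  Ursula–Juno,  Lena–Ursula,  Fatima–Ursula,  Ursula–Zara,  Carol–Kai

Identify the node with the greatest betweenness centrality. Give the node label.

Unnormalized betweenness of each node: Carol:11/2, Fatima:0, Juno:3, Kai:0, Lena:3, Ursula:19/2, Zara:0.
Ursula has the largest value, 19/2, making it the main broker — the node through which the most shortest paths run.

Ursula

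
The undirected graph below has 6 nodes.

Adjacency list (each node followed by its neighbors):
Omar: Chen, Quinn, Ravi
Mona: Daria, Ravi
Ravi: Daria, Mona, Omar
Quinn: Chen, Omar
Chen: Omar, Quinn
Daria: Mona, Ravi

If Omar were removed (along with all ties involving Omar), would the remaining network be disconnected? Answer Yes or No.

Yes

Removing Omar leaves {Daria, Mona, and Ravi} with no path to {Chen and Quinn}, so the network splits into 2 components. Omar is a cut vertex.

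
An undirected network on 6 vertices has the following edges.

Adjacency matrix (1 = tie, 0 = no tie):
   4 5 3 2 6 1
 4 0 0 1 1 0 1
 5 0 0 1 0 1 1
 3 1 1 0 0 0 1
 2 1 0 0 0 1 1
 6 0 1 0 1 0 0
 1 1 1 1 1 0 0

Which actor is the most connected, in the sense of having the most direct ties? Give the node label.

Degrees — 1:4, 2:3, 3:3, 4:3, 5:3, 6:2.
The maximum is 4, attained only by 1.

1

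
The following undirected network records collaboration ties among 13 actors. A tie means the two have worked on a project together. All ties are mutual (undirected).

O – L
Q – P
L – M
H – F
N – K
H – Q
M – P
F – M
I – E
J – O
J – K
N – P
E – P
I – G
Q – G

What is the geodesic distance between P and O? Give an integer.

One shortest route is P – M – L – O, which uses 3 edges, and at distance 2 from P we only reach {F, G, H, I, K, L}, which does not include O. So d(P,O) = 3.

3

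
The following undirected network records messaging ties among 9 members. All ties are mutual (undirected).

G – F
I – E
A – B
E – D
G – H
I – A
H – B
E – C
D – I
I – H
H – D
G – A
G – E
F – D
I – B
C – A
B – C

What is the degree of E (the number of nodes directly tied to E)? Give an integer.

4

E is directly tied to C, D, G, and I. That is 4 neighbors, so the degree of E is 4.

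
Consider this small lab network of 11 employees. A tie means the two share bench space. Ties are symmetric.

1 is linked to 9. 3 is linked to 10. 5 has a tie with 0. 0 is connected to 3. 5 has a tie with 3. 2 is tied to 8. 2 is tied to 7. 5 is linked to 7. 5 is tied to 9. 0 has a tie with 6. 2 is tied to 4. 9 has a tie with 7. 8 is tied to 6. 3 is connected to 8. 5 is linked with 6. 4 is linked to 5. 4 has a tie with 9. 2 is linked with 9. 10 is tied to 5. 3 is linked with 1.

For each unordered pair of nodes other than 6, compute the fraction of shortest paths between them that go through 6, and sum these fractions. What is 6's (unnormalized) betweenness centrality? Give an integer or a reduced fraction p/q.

6/5

Pairs whose geodesics pass through 6 — 0–2: 1/5; 0–8: 1/2; 5–8: 1/2.
All other pairs contribute 0.
Summing the contributions gives betweenness(6) = 6/5.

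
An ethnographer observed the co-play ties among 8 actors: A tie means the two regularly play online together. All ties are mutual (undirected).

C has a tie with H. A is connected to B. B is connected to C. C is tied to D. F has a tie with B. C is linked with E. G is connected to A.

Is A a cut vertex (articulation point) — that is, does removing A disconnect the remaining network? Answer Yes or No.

Yes

Removing A leaves {G} with no path to {B, C, D, E, F, and H}, so the network splits into 2 components. A is a cut vertex.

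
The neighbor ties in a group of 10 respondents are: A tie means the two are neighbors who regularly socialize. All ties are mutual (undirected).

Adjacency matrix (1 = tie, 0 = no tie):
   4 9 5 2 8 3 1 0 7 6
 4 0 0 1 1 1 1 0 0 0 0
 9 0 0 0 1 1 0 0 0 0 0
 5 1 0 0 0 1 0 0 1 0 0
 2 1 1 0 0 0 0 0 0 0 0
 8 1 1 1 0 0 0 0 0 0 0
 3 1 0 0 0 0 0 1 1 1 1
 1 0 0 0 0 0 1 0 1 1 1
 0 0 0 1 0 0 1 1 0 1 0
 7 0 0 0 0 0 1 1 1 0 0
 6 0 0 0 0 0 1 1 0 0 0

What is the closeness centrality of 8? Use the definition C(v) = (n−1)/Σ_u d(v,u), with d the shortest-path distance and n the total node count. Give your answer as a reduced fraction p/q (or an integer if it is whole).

Distances from 8: 0:2, 1:3, 2:2, 3:2, 4:1, 5:1, 6:3, 7:3, 9:1. Sum = 18.
n = 10, so closeness = 9/18 = 1/2.

1/2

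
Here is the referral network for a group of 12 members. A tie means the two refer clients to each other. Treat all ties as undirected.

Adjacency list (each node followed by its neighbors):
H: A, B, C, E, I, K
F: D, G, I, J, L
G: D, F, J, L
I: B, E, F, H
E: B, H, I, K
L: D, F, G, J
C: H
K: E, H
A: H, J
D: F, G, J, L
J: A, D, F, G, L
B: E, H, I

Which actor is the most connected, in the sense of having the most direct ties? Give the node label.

H

Degrees — A:2, B:3, C:1, D:4, E:4, F:5, G:4, H:6, I:4, J:5, K:2, L:4.
The maximum is 6, attained only by H.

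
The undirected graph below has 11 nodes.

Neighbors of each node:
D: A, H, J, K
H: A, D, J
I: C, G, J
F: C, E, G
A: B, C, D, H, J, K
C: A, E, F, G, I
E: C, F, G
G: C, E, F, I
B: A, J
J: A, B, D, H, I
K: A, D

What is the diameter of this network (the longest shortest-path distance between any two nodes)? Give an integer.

Eccentricity of each node (its greatest distance to any other): A:2, B:3, C:2, D:3, E:3, F:3, G:3, H:3, I:3, J:3, K:3.
The maximum eccentricity is 3, realized for instance by the pair I–K via I – J – D – K. So the diameter is 3.

3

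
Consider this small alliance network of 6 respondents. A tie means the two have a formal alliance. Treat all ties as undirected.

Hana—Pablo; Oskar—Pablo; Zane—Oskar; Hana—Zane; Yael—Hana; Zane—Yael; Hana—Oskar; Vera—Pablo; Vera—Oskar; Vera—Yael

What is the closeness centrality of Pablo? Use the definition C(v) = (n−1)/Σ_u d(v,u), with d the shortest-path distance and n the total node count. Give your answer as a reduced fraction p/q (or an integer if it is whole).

Distances from Pablo: Hana:1, Oskar:1, Vera:1, Yael:2, Zane:2. Sum = 7.
n = 6, so closeness = 5/7.

5/7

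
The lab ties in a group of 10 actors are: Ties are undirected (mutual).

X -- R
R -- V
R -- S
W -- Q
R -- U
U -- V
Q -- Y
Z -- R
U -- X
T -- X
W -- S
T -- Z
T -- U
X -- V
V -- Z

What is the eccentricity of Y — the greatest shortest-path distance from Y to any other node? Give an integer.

6

Distances from Y: Q:1, R:4, S:3, T:6, U:5, V:5, W:2, X:5, Z:5.
The largest is 6 (to T), so the eccentricity of Y is 6.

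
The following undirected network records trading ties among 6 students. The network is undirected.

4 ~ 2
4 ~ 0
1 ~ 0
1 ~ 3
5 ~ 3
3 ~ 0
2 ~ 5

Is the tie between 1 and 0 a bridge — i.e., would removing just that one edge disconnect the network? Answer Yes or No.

No

Even without that edge, 1 still reaches 0 via 1 – 3 – 0, so the network stays connected. Not a bridge.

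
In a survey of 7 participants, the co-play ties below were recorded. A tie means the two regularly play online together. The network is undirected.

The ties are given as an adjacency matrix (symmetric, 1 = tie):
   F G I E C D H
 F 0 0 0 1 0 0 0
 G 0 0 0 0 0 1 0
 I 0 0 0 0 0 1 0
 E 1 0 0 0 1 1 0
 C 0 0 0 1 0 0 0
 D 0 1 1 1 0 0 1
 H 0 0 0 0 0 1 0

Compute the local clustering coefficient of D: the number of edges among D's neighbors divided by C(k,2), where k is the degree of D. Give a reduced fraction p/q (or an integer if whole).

D's neighbors: E, G, H, and I (k = 4).
Possible neighbor pairs: C(4,2) = 6. Edges among them: none → e = 0.
Clustering(D) = 0/6 = 0.

0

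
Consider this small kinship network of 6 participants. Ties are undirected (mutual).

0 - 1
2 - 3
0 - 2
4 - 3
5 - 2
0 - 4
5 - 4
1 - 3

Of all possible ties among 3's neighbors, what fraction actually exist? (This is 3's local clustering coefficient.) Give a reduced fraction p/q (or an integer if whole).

3's neighbors: 1, 2, and 4 (k = 3).
Possible neighbor pairs: C(3,2) = 3. Edges among them: none → e = 0.
Clustering(3) = 0/3 = 0.

0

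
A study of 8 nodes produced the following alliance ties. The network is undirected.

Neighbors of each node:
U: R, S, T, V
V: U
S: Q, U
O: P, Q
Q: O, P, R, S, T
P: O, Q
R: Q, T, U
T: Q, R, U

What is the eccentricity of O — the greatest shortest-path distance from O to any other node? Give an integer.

4

Distances from O: P:1, Q:1, R:2, S:2, T:2, U:3, V:4.
The largest is 4 (to V), so the eccentricity of O is 4.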